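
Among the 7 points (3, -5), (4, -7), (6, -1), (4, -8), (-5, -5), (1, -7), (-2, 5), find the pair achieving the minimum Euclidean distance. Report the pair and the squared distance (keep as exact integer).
Pair = ((4, -7), (4, -8)); squared distance = 1

Compute all C(7, 2) = 21 pairwise squared distances (x_i − x_j)² + (y_i − y_j)². The minimum is 1, attained by the pair ((4, -7), (4, -8)).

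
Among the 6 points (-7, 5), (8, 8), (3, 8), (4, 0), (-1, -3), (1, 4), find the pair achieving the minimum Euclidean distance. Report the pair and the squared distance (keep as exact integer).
Pair = ((3, 8), (1, 4)); squared distance = 20

Compute all C(6, 2) = 15 pairwise squared distances (x_i − x_j)² + (y_i − y_j)². The minimum is 20, attained by the pair ((3, 8), (1, 4)).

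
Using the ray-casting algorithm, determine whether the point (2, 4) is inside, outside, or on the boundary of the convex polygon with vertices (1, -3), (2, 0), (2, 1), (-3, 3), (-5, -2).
The point (2, 4) lies strictly outside the polygon

Cast a horizontal ray to the right from the query point and count how many polygon edges it crosses (each edge strictly once or zero times, handled with the usual half-open convention). 
Parity of crossings → even ⇒ outside.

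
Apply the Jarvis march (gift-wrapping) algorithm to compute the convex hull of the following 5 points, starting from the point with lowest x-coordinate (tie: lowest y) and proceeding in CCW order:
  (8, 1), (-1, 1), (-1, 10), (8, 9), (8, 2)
Hull (CCW) = [(-1, 1), (8, 1), (8, 9), (-1, 10)]

Jarvis march: at each step, from the current hull vertex p, select the next vertex q as the point such that every other point lies strictly to the left of (or on) the directed line p → q. (Equivalently: for every other point r, the cross product (q − p) × (r − p) ≥ 0.)
Starting point (lowest x, tie lowest y): (-1, 1). Wrap until returning to start. Resulting hull: (-1, 1), (8, 1), (8, 9), (-1, 10).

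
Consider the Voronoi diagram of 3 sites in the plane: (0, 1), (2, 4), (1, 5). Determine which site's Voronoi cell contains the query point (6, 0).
Nearest site = (2, 4)

The Voronoi cell of site s contains exactly those query points closer to s than to any other site. Compute squared distances from q = (6, 0) to each site:
  (2 − 6)² + (4 − 0)² = 32
  (0 − 6)² + (1 − 0)² = 37
  (1 − 6)² + (5 − 0)² = 50
Minimum is attained by (2, 4), so q lies in its Voronoi cell.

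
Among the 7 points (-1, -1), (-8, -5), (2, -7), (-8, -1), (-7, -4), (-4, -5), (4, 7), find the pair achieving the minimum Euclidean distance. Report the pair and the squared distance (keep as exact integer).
Pair = ((-8, -5), (-7, -4)); squared distance = 2

Compute all C(7, 2) = 21 pairwise squared distances (x_i − x_j)² + (y_i − y_j)². The minimum is 2, attained by the pair ((-8, -5), (-7, -4)).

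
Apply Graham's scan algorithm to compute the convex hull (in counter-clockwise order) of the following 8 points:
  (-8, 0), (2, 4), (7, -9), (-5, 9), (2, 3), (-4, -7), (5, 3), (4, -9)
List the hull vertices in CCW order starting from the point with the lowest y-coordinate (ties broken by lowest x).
Hull (CCW) = [(4, -9), (7, -9), (5, 3), (-5, 9), (-8, 0), (-4, -7)]

Graham scan procedure:
  1. Find the pivot p₀ = point with lowest y (tie → lowest x): (4, -9).
  2. Sort the remaining points by polar angle around p₀.
  3. Walk through sorted points, maintaining a stack; pop the top while the last three entries make a non-left turn (cross product ≤ 0).
  4. Final stack is the convex hull in CCW order: (4, -9), (7, -9), (5, 3), (-5, 9), (-8, 0), (-4, -7).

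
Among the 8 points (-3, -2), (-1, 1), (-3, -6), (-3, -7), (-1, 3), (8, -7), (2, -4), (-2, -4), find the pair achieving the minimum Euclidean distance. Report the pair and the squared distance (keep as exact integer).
Pair = ((-3, -6), (-3, -7)); squared distance = 1

Compute all C(8, 2) = 28 pairwise squared distances (x_i − x_j)² + (y_i − y_j)². The minimum is 1, attained by the pair ((-3, -6), (-3, -7)).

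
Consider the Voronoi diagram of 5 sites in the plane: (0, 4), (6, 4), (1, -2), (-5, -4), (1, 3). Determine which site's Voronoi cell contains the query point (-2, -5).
Nearest site = (-5, -4)

The Voronoi cell of site s contains exactly those query points closer to s than to any other site. Compute squared distances from q = (-2, -5) to each site:
  (-5 − -2)² + (-4 − -5)² = 10
  (1 − -2)² + (-2 − -5)² = 18
  (1 − -2)² + (3 − -5)² = 73
  (0 − -2)² + (4 − -5)² = 85
  (6 − -2)² + (4 − -5)² = 145
Minimum is attained by (-5, -4), so q lies in its Voronoi cell.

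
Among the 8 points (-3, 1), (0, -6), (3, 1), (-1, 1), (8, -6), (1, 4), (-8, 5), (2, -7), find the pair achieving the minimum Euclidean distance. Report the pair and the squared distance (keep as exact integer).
Pair = ((-3, 1), (-1, 1)); squared distance = 4

Compute all C(8, 2) = 28 pairwise squared distances (x_i − x_j)² + (y_i − y_j)². The minimum is 4, attained by the pair ((-3, 1), (-1, 1)).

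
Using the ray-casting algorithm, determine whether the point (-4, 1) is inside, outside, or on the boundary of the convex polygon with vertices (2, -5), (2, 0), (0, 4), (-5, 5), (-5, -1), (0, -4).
The point (-4, 1) lies strictly inside the polygon

Cast a horizontal ray to the right from the query point and count how many polygon edges it crosses (each edge strictly once or zero times, handled with the usual half-open convention). 
Parity of crossings → odd ⇒ inside.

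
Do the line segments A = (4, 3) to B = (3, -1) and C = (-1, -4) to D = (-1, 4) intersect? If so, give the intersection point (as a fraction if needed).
No (intersection of containing lines falls outside at least one segment)

Parametrize and solve: t = 5, s = -13/8. At least one of these is outside [0, 1], so the segments do not intersect.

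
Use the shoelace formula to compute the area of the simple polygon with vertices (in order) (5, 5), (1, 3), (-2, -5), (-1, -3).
Area = 11

Shoelace formula: Area = (1/2) |Σ_i (x_i · y_{i+1} − x_{i+1} · y_i)| (indices mod n). Compute each cross term:
  (5)(3) − (1)(5) = 10
  (1)(-5) − (-2)(3) = 1
  (-2)(-3) − (-1)(-5) = 1
  (-1)(5) − (5)(-3) = 10
Sum = 22, so (signed) Area = 22/2 = 11, |Area| = 11.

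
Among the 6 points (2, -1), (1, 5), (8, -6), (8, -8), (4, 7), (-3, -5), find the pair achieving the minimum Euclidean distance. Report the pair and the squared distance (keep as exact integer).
Pair = ((8, -6), (8, -8)); squared distance = 4

Compute all C(6, 2) = 15 pairwise squared distances (x_i − x_j)² + (y_i − y_j)². The minimum is 4, attained by the pair ((8, -6), (8, -8)).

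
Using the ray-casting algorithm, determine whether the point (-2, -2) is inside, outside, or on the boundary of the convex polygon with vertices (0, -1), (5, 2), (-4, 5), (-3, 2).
The point (-2, -2) lies strictly outside the polygon

Cast a horizontal ray to the right from the query point and count how many polygon edges it crosses (each edge strictly once or zero times, handled with the usual half-open convention). 
Parity of crossings → even ⇒ outside.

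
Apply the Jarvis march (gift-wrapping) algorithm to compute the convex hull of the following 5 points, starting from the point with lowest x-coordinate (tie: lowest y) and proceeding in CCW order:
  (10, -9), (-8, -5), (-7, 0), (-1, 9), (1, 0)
Hull (CCW) = [(-8, -5), (10, -9), (-1, 9), (-7, 0)]

Jarvis march: at each step, from the current hull vertex p, select the next vertex q as the point such that every other point lies strictly to the left of (or on) the directed line p → q. (Equivalently: for every other point r, the cross product (q − p) × (r − p) ≥ 0.)
Starting point (lowest x, tie lowest y): (-8, -5). Wrap until returning to start. Resulting hull: (-8, -5), (10, -9), (-1, 9), (-7, 0).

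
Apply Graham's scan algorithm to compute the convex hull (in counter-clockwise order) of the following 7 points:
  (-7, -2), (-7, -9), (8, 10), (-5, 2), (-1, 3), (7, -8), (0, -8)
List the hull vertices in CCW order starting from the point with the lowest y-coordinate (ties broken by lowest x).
Hull (CCW) = [(-7, -9), (7, -8), (8, 10), (-5, 2), (-7, -2)]

Graham scan procedure:
  1. Find the pivot p₀ = point with lowest y (tie → lowest x): (-7, -9).
  2. Sort the remaining points by polar angle around p₀.
  3. Walk through sorted points, maintaining a stack; pop the top while the last three entries make a non-left turn (cross product ≤ 0).
  4. Final stack is the convex hull in CCW order: (-7, -9), (7, -8), (8, 10), (-5, 2), (-7, -2).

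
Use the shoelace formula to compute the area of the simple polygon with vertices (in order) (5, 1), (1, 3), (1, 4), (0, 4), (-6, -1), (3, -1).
Area = 30

Shoelace formula: Area = (1/2) |Σ_i (x_i · y_{i+1} − x_{i+1} · y_i)| (indices mod n). Compute each cross term:
  (5)(3) − (1)(1) = 14
  (1)(4) − (1)(3) = 1
  (1)(4) − (0)(4) = 4
  (0)(-1) − (-6)(4) = 24
  (-6)(-1) − (3)(-1) = 9
  (3)(1) − (5)(-1) = 8
Sum = 60, so (signed) Area = 60/2 = 30, |Area| = 30.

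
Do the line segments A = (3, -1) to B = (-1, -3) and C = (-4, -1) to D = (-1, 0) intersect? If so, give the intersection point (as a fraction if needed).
No (intersection of containing lines falls outside at least one segment)

Parametrize and solve: t = -7/2, s = 7. At least one of these is outside [0, 1], so the segments do not intersect.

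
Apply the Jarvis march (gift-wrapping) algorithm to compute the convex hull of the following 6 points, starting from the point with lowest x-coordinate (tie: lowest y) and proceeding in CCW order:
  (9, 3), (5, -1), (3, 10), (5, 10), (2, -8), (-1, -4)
Hull (CCW) = [(-1, -4), (2, -8), (9, 3), (5, 10), (3, 10)]

Jarvis march: at each step, from the current hull vertex p, select the next vertex q as the point such that every other point lies strictly to the left of (or on) the directed line p → q. (Equivalently: for every other point r, the cross product (q − p) × (r − p) ≥ 0.)
Starting point (lowest x, tie lowest y): (-1, -4). Wrap until returning to start. Resulting hull: (-1, -4), (2, -8), (9, 3), (5, 10), (3, 10).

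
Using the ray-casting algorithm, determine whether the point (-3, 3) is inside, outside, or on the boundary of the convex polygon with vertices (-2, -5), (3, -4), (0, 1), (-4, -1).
The point (-3, 3) lies strictly outside the polygon

Cast a horizontal ray to the right from the query point and count how many polygon edges it crosses (each edge strictly once or zero times, handled with the usual half-open convention). 
Parity of crossings → even ⇒ outside.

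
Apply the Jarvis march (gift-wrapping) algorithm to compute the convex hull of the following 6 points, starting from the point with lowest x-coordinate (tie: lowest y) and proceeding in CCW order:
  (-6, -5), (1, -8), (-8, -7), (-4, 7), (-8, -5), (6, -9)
Hull (CCW) = [(-8, -7), (6, -9), (-4, 7), (-8, -5)]

Jarvis march: at each step, from the current hull vertex p, select the next vertex q as the point such that every other point lies strictly to the left of (or on) the directed line p → q. (Equivalently: for every other point r, the cross product (q − p) × (r − p) ≥ 0.)
Starting point (lowest x, tie lowest y): (-8, -7). Wrap until returning to start. Resulting hull: (-8, -7), (6, -9), (-4, 7), (-8, -5).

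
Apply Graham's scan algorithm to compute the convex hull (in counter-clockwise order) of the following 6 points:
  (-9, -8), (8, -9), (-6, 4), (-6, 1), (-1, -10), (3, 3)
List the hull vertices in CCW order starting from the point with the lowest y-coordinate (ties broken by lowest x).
Hull (CCW) = [(-1, -10), (8, -9), (3, 3), (-6, 4), (-9, -8)]

Graham scan procedure:
  1. Find the pivot p₀ = point with lowest y (tie → lowest x): (-1, -10).
  2. Sort the remaining points by polar angle around p₀.
  3. Walk through sorted points, maintaining a stack; pop the top while the last three entries make a non-left turn (cross product ≤ 0).
  4. Final stack is the convex hull in CCW order: (-1, -10), (8, -9), (3, 3), (-6, 4), (-9, -8).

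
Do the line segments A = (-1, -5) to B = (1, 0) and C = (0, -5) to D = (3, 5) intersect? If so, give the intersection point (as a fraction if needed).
No (intersection of containing lines falls outside at least one segment)

Parametrize and solve: t = 2, s = 1. At least one of these is outside [0, 1], so the segments do not intersect.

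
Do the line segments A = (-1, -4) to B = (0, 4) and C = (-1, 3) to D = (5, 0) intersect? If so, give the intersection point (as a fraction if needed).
Yes; intersection at (-3/17, 44/17) (t = 14/17 on AB, s = 7/51 on CD)

Parametrize AB as A + t(B − A) = (-1 + 1 t, -4 + 8 t) and CD as C + s(D − C) = (-1 + 6 s, 3 + -3 s). Solve the linear system for (t, s). Determinant = 51 ≠ 0, so a unique intersection of the containing lines exists. Solution: t = 14/17, s = 7/51 — both in [0, 1], so the segments cross. Intersection point: (-3/17, 44/17).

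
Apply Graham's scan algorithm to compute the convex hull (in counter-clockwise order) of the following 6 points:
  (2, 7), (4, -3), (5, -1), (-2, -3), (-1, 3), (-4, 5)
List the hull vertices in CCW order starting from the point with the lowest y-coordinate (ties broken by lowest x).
Hull (CCW) = [(-2, -3), (4, -3), (5, -1), (2, 7), (-4, 5)]

Graham scan procedure:
  1. Find the pivot p₀ = point with lowest y (tie → lowest x): (-2, -3).
  2. Sort the remaining points by polar angle around p₀.
  3. Walk through sorted points, maintaining a stack; pop the top while the last three entries make a non-left turn (cross product ≤ 0).
  4. Final stack is the convex hull in CCW order: (-2, -3), (4, -3), (5, -1), (2, 7), (-4, 5).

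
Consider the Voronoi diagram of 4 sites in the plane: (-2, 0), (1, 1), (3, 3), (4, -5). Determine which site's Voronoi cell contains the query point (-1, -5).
Nearest site = (4, -5)

The Voronoi cell of site s contains exactly those query points closer to s than to any other site. Compute squared distances from q = (-1, -5) to each site:
  (4 − -1)² + (-5 − -5)² = 25
  (-2 − -1)² + (0 − -5)² = 26
  (1 − -1)² + (1 − -5)² = 40
  (3 − -1)² + (3 − -5)² = 80
Minimum is attained by (4, -5), so q lies in its Voronoi cell.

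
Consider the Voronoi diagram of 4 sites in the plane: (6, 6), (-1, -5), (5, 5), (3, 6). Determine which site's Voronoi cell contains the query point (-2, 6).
Nearest site = (3, 6)

The Voronoi cell of site s contains exactly those query points closer to s than to any other site. Compute squared distances from q = (-2, 6) to each site:
  (3 − -2)² + (6 − 6)² = 25
  (5 − -2)² + (5 − 6)² = 50
  (6 − -2)² + (6 − 6)² = 64
  (-1 − -2)² + (-5 − 6)² = 122
Minimum is attained by (3, 6), so q lies in its Voronoi cell.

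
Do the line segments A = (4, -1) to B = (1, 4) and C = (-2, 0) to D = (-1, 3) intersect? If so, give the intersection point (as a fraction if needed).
No (intersection of containing lines falls outside at least one segment)

Parametrize and solve: t = 19/14, s = 27/14. At least one of these is outside [0, 1], so the segments do not intersect.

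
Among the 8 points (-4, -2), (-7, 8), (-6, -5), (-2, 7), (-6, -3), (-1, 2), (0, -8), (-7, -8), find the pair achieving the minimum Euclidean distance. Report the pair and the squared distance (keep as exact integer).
Pair = ((-6, -5), (-6, -3)); squared distance = 4

Compute all C(8, 2) = 28 pairwise squared distances (x_i − x_j)² + (y_i − y_j)². The minimum is 4, attained by the pair ((-6, -5), (-6, -3)).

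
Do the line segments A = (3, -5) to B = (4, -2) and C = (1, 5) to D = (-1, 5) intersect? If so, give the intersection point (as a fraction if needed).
No (intersection of containing lines falls outside at least one segment)

Parametrize and solve: t = 10/3, s = -8/3. At least one of these is outside [0, 1], so the segments do not intersect.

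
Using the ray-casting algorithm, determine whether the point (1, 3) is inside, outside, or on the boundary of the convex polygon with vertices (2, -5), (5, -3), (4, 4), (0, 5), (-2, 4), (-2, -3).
The point (1, 3) lies strictly inside the polygon

Cast a horizontal ray to the right from the query point and count how many polygon edges it crosses (each edge strictly once or zero times, handled with the usual half-open convention). 
Parity of crossings → odd ⇒ inside.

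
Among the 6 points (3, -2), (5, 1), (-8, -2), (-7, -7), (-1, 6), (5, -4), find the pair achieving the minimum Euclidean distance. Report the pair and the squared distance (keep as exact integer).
Pair = ((3, -2), (5, -4)); squared distance = 8

Compute all C(6, 2) = 15 pairwise squared distances (x_i − x_j)² + (y_i − y_j)². The minimum is 8, attained by the pair ((3, -2), (5, -4)).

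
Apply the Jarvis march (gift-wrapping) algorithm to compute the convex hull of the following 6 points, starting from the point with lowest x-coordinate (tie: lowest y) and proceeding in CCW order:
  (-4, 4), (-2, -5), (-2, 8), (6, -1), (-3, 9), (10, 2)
Hull (CCW) = [(-4, 4), (-2, -5), (6, -1), (10, 2), (-3, 9)]

Jarvis march: at each step, from the current hull vertex p, select the next vertex q as the point such that every other point lies strictly to the left of (or on) the directed line p → q. (Equivalently: for every other point r, the cross product (q − p) × (r − p) ≥ 0.)
Starting point (lowest x, tie lowest y): (-4, 4). Wrap until returning to start. Resulting hull: (-4, 4), (-2, -5), (6, -1), (10, 2), (-3, 9).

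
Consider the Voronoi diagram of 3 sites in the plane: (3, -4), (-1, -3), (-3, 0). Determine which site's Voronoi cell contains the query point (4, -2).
Nearest site = (3, -4)

The Voronoi cell of site s contains exactly those query points closer to s than to any other site. Compute squared distances from q = (4, -2) to each site:
  (3 − 4)² + (-4 − -2)² = 5
  (-1 − 4)² + (-3 − -2)² = 26
  (-3 − 4)² + (0 − -2)² = 53
Minimum is attained by (3, -4), so q lies in its Voronoi cell.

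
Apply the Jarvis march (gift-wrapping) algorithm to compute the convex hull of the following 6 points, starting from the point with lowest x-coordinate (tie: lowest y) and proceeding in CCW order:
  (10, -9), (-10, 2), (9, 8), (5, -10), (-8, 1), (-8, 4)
Hull (CCW) = [(-10, 2), (5, -10), (10, -9), (9, 8), (-8, 4)]

Jarvis march: at each step, from the current hull vertex p, select the next vertex q as the point such that every other point lies strictly to the left of (or on) the directed line p → q. (Equivalently: for every other point r, the cross product (q − p) × (r − p) ≥ 0.)
Starting point (lowest x, tie lowest y): (-10, 2). Wrap until returning to start. Resulting hull: (-10, 2), (5, -10), (10, -9), (9, 8), (-8, 4).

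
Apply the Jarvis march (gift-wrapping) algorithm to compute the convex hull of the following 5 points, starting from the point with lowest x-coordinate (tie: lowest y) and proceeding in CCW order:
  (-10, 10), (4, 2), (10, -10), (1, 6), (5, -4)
Hull (CCW) = [(-10, 10), (10, -10), (4, 2), (1, 6)]

Jarvis march: at each step, from the current hull vertex p, select the next vertex q as the point such that every other point lies strictly to the left of (or on) the directed line p → q. (Equivalently: for every other point r, the cross product (q − p) × (r − p) ≥ 0.)
Starting point (lowest x, tie lowest y): (-10, 10). Wrap until returning to start. Resulting hull: (-10, 10), (10, -10), (4, 2), (1, 6).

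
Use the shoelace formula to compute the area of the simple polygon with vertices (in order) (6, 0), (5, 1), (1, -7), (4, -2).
Area = 4

Shoelace formula: Area = (1/2) |Σ_i (x_i · y_{i+1} − x_{i+1} · y_i)| (indices mod n). Compute each cross term:
  (6)(1) − (5)(0) = 6
  (5)(-7) − (1)(1) = -36
  (1)(-2) − (4)(-7) = 26
  (4)(0) − (6)(-2) = 12
Sum = 8, so (signed) Area = 8/2 = 4, |Area| = 4.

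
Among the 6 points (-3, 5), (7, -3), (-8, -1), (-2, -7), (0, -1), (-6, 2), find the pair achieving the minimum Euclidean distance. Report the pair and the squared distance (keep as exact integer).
Pair = ((-8, -1), (-6, 2)); squared distance = 13

Compute all C(6, 2) = 15 pairwise squared distances (x_i − x_j)² + (y_i − y_j)². The minimum is 13, attained by the pair ((-8, -1), (-6, 2)).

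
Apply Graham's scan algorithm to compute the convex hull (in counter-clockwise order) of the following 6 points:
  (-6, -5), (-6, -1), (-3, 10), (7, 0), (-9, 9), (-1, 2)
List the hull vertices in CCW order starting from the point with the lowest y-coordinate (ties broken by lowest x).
Hull (CCW) = [(-6, -5), (7, 0), (-3, 10), (-9, 9)]

Graham scan procedure:
  1. Find the pivot p₀ = point with lowest y (tie → lowest x): (-6, -5).
  2. Sort the remaining points by polar angle around p₀.
  3. Walk through sorted points, maintaining a stack; pop the top while the last three entries make a non-left turn (cross product ≤ 0).
  4. Final stack is the convex hull in CCW order: (-6, -5), (7, 0), (-3, 10), (-9, 9).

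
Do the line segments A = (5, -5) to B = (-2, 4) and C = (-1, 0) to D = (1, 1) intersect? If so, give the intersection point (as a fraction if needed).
Yes; intersection at (13/25, 19/25) (t = 16/25 on AB, s = 19/25 on CD)

Parametrize AB as A + t(B − A) = (5 + -7 t, -5 + 9 t) and CD as C + s(D − C) = (-1 + 2 s, 0 + 1 s). Solve the linear system for (t, s). Determinant = 25 ≠ 0, so a unique intersection of the containing lines exists. Solution: t = 16/25, s = 19/25 — both in [0, 1], so the segments cross. Intersection point: (13/25, 19/25).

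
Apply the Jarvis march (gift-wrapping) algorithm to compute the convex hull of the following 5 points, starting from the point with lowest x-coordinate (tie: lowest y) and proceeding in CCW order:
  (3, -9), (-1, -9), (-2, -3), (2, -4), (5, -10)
Hull (CCW) = [(-2, -3), (-1, -9), (5, -10), (2, -4)]

Jarvis march: at each step, from the current hull vertex p, select the next vertex q as the point such that every other point lies strictly to the left of (or on) the directed line p → q. (Equivalently: for every other point r, the cross product (q − p) × (r − p) ≥ 0.)
Starting point (lowest x, tie lowest y): (-2, -3). Wrap until returning to start. Resulting hull: (-2, -3), (-1, -9), (5, -10), (2, -4).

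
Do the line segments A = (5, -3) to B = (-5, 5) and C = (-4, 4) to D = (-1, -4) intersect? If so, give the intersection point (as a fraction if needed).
No (intersection of containing lines falls outside at least one segment)

Parametrize and solve: t = 51/56, s = -1/28. At least one of these is outside [0, 1], so the segments do not intersect.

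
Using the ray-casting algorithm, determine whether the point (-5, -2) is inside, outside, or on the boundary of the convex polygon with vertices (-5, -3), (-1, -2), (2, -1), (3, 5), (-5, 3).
The point (-5, -2) lies on the polygon boundary

Boundary check: the query satisfies the collinearity and bounding-box conditions for some polygon edge, so it lies exactly on the boundary.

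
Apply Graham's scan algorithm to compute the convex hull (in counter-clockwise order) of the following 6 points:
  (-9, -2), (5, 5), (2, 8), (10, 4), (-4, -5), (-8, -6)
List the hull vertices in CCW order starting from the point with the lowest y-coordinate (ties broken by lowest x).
Hull (CCW) = [(-8, -6), (-4, -5), (10, 4), (2, 8), (-9, -2)]

Graham scan procedure:
  1. Find the pivot p₀ = point with lowest y (tie → lowest x): (-8, -6).
  2. Sort the remaining points by polar angle around p₀.
  3. Walk through sorted points, maintaining a stack; pop the top while the last three entries make a non-left turn (cross product ≤ 0).
  4. Final stack is the convex hull in CCW order: (-8, -6), (-4, -5), (10, 4), (2, 8), (-9, -2).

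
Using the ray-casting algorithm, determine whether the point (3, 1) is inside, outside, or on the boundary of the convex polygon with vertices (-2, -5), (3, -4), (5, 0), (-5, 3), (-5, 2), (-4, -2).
The point (3, 1) lies strictly outside the polygon

Cast a horizontal ray to the right from the query point and count how many polygon edges it crosses (each edge strictly once or zero times, handled with the usual half-open convention). 
Parity of crossings → even ⇒ outside.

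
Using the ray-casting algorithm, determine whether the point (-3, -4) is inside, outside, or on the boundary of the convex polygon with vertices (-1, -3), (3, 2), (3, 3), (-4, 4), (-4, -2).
The point (-3, -4) lies strictly outside the polygon

Cast a horizontal ray to the right from the query point and count how many polygon edges it crosses (each edge strictly once or zero times, handled with the usual half-open convention). 
Parity of crossings → even ⇒ outside.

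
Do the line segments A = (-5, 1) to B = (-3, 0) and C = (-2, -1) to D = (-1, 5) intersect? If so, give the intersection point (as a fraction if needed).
No (intersection of containing lines falls outside at least one segment)

Parametrize and solve: t = 20/13, s = 1/13. At least one of these is outside [0, 1], so the segments do not intersect.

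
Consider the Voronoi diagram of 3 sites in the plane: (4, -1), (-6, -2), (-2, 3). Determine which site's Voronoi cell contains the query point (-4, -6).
Nearest site = (-6, -2)

The Voronoi cell of site s contains exactly those query points closer to s than to any other site. Compute squared distances from q = (-4, -6) to each site:
  (-6 − -4)² + (-2 − -6)² = 20
  (-2 − -4)² + (3 − -6)² = 85
  (4 − -4)² + (-1 − -6)² = 89
Minimum is attained by (-6, -2), so q lies in its Voronoi cell.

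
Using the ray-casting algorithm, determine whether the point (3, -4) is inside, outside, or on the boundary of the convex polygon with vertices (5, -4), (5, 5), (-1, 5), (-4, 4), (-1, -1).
The point (3, -4) lies strictly outside the polygon

Cast a horizontal ray to the right from the query point and count how many polygon edges it crosses (each edge strictly once or zero times, handled with the usual half-open convention). 
Parity of crossings → even ⇒ outside.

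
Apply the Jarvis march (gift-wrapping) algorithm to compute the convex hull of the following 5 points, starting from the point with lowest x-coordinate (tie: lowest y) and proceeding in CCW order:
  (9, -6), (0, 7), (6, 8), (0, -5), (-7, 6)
Hull (CCW) = [(-7, 6), (0, -5), (9, -6), (6, 8)]

Jarvis march: at each step, from the current hull vertex p, select the next vertex q as the point such that every other point lies strictly to the left of (or on) the directed line p → q. (Equivalently: for every other point r, the cross product (q − p) × (r − p) ≥ 0.)
Starting point (lowest x, tie lowest y): (-7, 6). Wrap until returning to start. Resulting hull: (-7, 6), (0, -5), (9, -6), (6, 8).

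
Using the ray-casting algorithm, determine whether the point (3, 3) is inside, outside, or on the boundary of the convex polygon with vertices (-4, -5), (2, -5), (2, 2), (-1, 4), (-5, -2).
The point (3, 3) lies strictly outside the polygon

Cast a horizontal ray to the right from the query point and count how many polygon edges it crosses (each edge strictly once or zero times, handled with the usual half-open convention). 
Parity of crossings → even ⇒ outside.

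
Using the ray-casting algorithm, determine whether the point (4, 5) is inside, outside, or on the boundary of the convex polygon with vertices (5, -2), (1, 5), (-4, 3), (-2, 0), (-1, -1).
The point (4, 5) lies strictly outside the polygon

Cast a horizontal ray to the right from the query point and count how many polygon edges it crosses (each edge strictly once or zero times, handled with the usual half-open convention). 
Parity of crossings → even ⇒ outside.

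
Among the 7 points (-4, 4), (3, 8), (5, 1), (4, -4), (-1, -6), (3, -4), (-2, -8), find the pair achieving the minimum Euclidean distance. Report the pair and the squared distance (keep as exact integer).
Pair = ((4, -4), (3, -4)); squared distance = 1

Compute all C(7, 2) = 21 pairwise squared distances (x_i − x_j)² + (y_i − y_j)². The minimum is 1, attained by the pair ((4, -4), (3, -4)).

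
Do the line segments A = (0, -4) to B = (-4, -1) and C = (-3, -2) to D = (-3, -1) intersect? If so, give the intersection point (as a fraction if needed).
Yes; intersection at (-3, -7/4) (t = 3/4 on AB, s = 1/4 on CD)

Parametrize AB as A + t(B − A) = (0 + -4 t, -4 + 3 t) and CD as C + s(D − C) = (-3 + 0 s, -2 + 1 s). Solve the linear system for (t, s). Determinant = 4 ≠ 0, so a unique intersection of the containing lines exists. Solution: t = 3/4, s = 1/4 — both in [0, 1], so the segments cross. Intersection point: (-3, -7/4).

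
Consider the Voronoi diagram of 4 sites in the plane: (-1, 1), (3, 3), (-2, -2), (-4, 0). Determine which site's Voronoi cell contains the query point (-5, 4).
Nearest site = (-4, 0)

The Voronoi cell of site s contains exactly those query points closer to s than to any other site. Compute squared distances from q = (-5, 4) to each site:
  (-4 − -5)² + (0 − 4)² = 17
  (-1 − -5)² + (1 − 4)² = 25
  (-2 − -5)² + (-2 − 4)² = 45
  (3 − -5)² + (3 − 4)² = 65
Minimum is attained by (-4, 0), so q lies in its Voronoi cell.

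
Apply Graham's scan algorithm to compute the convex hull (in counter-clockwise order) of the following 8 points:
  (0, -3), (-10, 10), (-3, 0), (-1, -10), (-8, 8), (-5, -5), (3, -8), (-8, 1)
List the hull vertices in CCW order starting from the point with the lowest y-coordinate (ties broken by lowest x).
Hull (CCW) = [(-1, -10), (3, -8), (0, -3), (-8, 8), (-10, 10), (-8, 1), (-5, -5)]

Graham scan procedure:
  1. Find the pivot p₀ = point with lowest y (tie → lowest x): (-1, -10).
  2. Sort the remaining points by polar angle around p₀.
  3. Walk through sorted points, maintaining a stack; pop the top while the last three entries make a non-left turn (cross product ≤ 0).
  4. Final stack is the convex hull in CCW order: (-1, -10), (3, -8), (0, -3), (-8, 8), (-10, 10), (-8, 1), (-5, -5).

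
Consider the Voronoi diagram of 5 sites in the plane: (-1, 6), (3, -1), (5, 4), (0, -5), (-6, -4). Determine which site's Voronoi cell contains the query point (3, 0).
Nearest site = (3, -1)

The Voronoi cell of site s contains exactly those query points closer to s than to any other site. Compute squared distances from q = (3, 0) to each site:
  (3 − 3)² + (-1 − 0)² = 1
  (5 − 3)² + (4 − 0)² = 20
  (0 − 3)² + (-5 − 0)² = 34
  (-1 − 3)² + (6 − 0)² = 52
  (-6 − 3)² + (-4 − 0)² = 97
Minimum is attained by (3, -1), so q lies in its Voronoi cell.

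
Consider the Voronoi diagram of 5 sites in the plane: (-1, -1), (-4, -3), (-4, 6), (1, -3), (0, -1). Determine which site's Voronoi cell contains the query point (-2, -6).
Nearest site = (-4, -3)

The Voronoi cell of site s contains exactly those query points closer to s than to any other site. Compute squared distances from q = (-2, -6) to each site:
  (-4 − -2)² + (-3 − -6)² = 13
  (1 − -2)² + (-3 − -6)² = 18
  (-1 − -2)² + (-1 − -6)² = 26
  (0 − -2)² + (-1 − -6)² = 29
  (-4 − -2)² + (6 − -6)² = 148
Minimum is attained by (-4, -3), so q lies in its Voronoi cell.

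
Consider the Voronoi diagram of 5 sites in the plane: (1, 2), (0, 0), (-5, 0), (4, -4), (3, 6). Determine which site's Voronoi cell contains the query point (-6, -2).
Nearest site = (-5, 0)

The Voronoi cell of site s contains exactly those query points closer to s than to any other site. Compute squared distances from q = (-6, -2) to each site:
  (-5 − -6)² + (0 − -2)² = 5
  (0 − -6)² + (0 − -2)² = 40
  (1 − -6)² + (2 − -2)² = 65
  (4 − -6)² + (-4 − -2)² = 104
  (3 − -6)² + (6 − -2)² = 145
Minimum is attained by (-5, 0), so q lies in its Voronoi cell.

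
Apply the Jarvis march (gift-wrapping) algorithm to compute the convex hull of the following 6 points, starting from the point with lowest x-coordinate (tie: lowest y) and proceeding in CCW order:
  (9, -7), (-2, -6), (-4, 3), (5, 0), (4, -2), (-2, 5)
Hull (CCW) = [(-4, 3), (-2, -6), (9, -7), (5, 0), (-2, 5)]

Jarvis march: at each step, from the current hull vertex p, select the next vertex q as the point such that every other point lies strictly to the left of (or on) the directed line p → q. (Equivalently: for every other point r, the cross product (q − p) × (r − p) ≥ 0.)
Starting point (lowest x, tie lowest y): (-4, 3). Wrap until returning to start. Resulting hull: (-4, 3), (-2, -6), (9, -7), (5, 0), (-2, 5).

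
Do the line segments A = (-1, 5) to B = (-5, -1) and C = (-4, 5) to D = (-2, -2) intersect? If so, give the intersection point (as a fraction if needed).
Yes; intersection at (-31/10, 37/20) (t = 21/40 on AB, s = 9/20 on CD)

Parametrize AB as A + t(B − A) = (-1 + -4 t, 5 + -6 t) and CD as C + s(D − C) = (-4 + 2 s, 5 + -7 s). Solve the linear system for (t, s). Determinant = -40 ≠ 0, so a unique intersection of the containing lines exists. Solution: t = 21/40, s = 9/20 — both in [0, 1], so the segments cross. Intersection point: (-31/10, 37/20).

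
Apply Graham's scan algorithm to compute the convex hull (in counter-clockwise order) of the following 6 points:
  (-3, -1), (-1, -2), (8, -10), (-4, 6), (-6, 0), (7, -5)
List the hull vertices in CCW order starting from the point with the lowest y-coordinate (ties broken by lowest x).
Hull (CCW) = [(8, -10), (7, -5), (-4, 6), (-6, 0)]

Graham scan procedure:
  1. Find the pivot p₀ = point with lowest y (tie → lowest x): (8, -10).
  2. Sort the remaining points by polar angle around p₀.
  3. Walk through sorted points, maintaining a stack; pop the top while the last three entries make a non-left turn (cross product ≤ 0).
  4. Final stack is the convex hull in CCW order: (8, -10), (7, -5), (-4, 6), (-6, 0).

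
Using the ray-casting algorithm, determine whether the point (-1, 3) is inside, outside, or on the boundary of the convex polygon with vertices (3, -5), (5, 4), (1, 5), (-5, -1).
The point (-1, 3) lies on the polygon boundary

Boundary check: the query satisfies the collinearity and bounding-box conditions for some polygon edge, so it lies exactly on the boundary.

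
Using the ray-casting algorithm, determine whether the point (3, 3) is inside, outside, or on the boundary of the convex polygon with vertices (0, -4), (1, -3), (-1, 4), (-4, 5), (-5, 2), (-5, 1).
The point (3, 3) lies strictly outside the polygon

Cast a horizontal ray to the right from the query point and count how many polygon edges it crosses (each edge strictly once or zero times, handled with the usual half-open convention). 
Parity of crossings → even ⇒ outside.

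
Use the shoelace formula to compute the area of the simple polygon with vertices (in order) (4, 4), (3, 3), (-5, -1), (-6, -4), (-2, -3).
Area = 20

Shoelace formula: Area = (1/2) |Σ_i (x_i · y_{i+1} − x_{i+1} · y_i)| (indices mod n). Compute each cross term:
  (4)(3) − (3)(4) = 0
  (3)(-1) − (-5)(3) = 12
  (-5)(-4) − (-6)(-1) = 14
  (-6)(-3) − (-2)(-4) = 10
  (-2)(4) − (4)(-3) = 4
Sum = 40, so (signed) Area = 40/2 = 20, |Area| = 20.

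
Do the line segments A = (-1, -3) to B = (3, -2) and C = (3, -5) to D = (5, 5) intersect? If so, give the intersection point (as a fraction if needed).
No (intersection of containing lines falls outside at least one segment)

Parametrize and solve: t = 22/19, s = 6/19. At least one of these is outside [0, 1], so the segments do not intersect.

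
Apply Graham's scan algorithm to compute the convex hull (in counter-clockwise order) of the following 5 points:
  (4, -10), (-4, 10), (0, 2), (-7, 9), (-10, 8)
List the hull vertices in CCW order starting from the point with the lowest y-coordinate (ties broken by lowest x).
Hull (CCW) = [(4, -10), (0, 2), (-4, 10), (-10, 8)]

Graham scan procedure:
  1. Find the pivot p₀ = point with lowest y (tie → lowest x): (4, -10).
  2. Sort the remaining points by polar angle around p₀.
  3. Walk through sorted points, maintaining a stack; pop the top while the last three entries make a non-left turn (cross product ≤ 0).
  4. Final stack is the convex hull in CCW order: (4, -10), (0, 2), (-4, 10), (-10, 8).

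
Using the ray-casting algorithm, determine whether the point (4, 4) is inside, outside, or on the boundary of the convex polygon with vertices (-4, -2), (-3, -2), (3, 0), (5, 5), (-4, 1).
The point (4, 4) lies strictly inside the polygon

Cast a horizontal ray to the right from the query point and count how many polygon edges it crosses (each edge strictly once or zero times, handled with the usual half-open convention). 
Parity of crossings → odd ⇒ inside.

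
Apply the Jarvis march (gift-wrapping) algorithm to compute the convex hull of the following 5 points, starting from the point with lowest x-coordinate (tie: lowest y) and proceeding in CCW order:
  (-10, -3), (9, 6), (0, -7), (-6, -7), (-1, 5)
Hull (CCW) = [(-10, -3), (-6, -7), (0, -7), (9, 6), (-1, 5)]

Jarvis march: at each step, from the current hull vertex p, select the next vertex q as the point such that every other point lies strictly to the left of (or on) the directed line p → q. (Equivalently: for every other point r, the cross product (q − p) × (r − p) ≥ 0.)
Starting point (lowest x, tie lowest y): (-10, -3). Wrap until returning to start. Resulting hull: (-10, -3), (-6, -7), (0, -7), (9, 6), (-1, 5).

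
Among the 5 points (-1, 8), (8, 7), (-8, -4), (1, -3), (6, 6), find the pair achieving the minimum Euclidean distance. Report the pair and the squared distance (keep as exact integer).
Pair = ((8, 7), (6, 6)); squared distance = 5

Compute all C(5, 2) = 10 pairwise squared distances (x_i − x_j)² + (y_i − y_j)². The minimum is 5, attained by the pair ((8, 7), (6, 6)).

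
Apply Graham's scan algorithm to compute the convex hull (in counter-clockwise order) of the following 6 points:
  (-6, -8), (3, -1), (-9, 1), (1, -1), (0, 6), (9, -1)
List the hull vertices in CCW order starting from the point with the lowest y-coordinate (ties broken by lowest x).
Hull (CCW) = [(-6, -8), (9, -1), (0, 6), (-9, 1)]

Graham scan procedure:
  1. Find the pivot p₀ = point with lowest y (tie → lowest x): (-6, -8).
  2. Sort the remaining points by polar angle around p₀.
  3. Walk through sorted points, maintaining a stack; pop the top while the last three entries make a non-left turn (cross product ≤ 0).
  4. Final stack is the convex hull in CCW order: (-6, -8), (9, -1), (0, 6), (-9, 1).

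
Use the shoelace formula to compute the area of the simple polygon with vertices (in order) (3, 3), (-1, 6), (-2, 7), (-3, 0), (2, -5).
Area = 83/2

Shoelace formula: Area = (1/2) |Σ_i (x_i · y_{i+1} − x_{i+1} · y_i)| (indices mod n). Compute each cross term:
  (3)(6) − (-1)(3) = 21
  (-1)(7) − (-2)(6) = 5
  (-2)(0) − (-3)(7) = 21
  (-3)(-5) − (2)(0) = 15
  (2)(3) − (3)(-5) = 21
Sum = 83, so (signed) Area = 83/2 = 83/2, |Area| = 83/2.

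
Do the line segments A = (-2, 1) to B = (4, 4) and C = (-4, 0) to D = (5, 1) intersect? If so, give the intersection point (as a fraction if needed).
No (intersection of containing lines falls outside at least one segment)

Parametrize and solve: t = -1/3, s = 0. At least one of these is outside [0, 1], so the segments do not intersect.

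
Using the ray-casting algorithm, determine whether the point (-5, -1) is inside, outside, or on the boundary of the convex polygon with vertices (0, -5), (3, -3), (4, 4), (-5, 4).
The point (-5, -1) lies strictly outside the polygon

Cast a horizontal ray to the right from the query point and count how many polygon edges it crosses (each edge strictly once or zero times, handled with the usual half-open convention). 
Parity of crossings → even ⇒ outside.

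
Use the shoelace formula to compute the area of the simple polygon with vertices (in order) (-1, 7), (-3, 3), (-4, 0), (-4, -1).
Area = 5/2

Shoelace formula: Area = (1/2) |Σ_i (x_i · y_{i+1} − x_{i+1} · y_i)| (indices mod n). Compute each cross term:
  (-1)(3) − (-3)(7) = 18
  (-3)(0) − (-4)(3) = 12
  (-4)(-1) − (-4)(0) = 4
  (-4)(7) − (-1)(-1) = -29
Sum = 5, so (signed) Area = 5/2 = 5/2, |Area| = 5/2.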